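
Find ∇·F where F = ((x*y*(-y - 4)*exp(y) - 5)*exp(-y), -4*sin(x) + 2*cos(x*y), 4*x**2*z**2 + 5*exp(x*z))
8*x**2*z + 5*x*exp(x*z) - 2*x*sin(x*y) - y*(y + 4)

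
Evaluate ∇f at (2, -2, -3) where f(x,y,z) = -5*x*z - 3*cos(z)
(15, 0, -10 - 3*sin(3))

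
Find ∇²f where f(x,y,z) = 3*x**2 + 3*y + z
6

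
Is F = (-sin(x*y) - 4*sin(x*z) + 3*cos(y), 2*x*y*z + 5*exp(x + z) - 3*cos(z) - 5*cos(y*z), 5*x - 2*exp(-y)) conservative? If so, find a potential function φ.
No, ∇×F = (-2*x*y - 5*y*sin(y*z) - 5*exp(x + z) - 3*sin(z) + 2*exp(-y), -4*x*cos(x*z) - 5, x*cos(x*y) + 2*y*z + 5*exp(x + z) + 3*sin(y)) ≠ 0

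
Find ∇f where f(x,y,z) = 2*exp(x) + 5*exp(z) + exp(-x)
(3*sinh(x) + cosh(x), 0, 5*exp(z))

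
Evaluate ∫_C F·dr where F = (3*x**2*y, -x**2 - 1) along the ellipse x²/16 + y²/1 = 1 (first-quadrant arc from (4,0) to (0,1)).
-12*pi - 35/3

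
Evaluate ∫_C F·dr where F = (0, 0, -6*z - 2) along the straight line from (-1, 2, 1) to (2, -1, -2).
-3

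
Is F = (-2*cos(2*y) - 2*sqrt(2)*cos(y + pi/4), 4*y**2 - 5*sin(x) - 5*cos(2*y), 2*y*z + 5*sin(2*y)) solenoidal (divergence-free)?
No, ∇·F = 10*y + 10*sin(2*y)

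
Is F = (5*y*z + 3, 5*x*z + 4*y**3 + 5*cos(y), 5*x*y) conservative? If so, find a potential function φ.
Yes, F is conservative. φ = 5*x*y*z + 3*x + y**4 + 5*sin(y)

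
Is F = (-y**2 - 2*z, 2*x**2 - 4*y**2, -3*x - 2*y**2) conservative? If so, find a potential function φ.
No, ∇×F = (-4*y, 1, 4*x + 2*y) ≠ 0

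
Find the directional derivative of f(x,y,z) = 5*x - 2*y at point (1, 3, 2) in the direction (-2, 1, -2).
-4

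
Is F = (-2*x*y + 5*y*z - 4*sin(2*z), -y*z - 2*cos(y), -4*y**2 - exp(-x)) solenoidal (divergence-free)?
No, ∇·F = -2*y - z + 2*sin(y)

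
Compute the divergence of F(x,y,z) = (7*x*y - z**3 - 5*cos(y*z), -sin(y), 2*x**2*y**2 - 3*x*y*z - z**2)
-3*x*y + 7*y - 2*z - cos(y)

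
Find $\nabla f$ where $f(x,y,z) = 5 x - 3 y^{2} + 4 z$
(5, -6*y, 4)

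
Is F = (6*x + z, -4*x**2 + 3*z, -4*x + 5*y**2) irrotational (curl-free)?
No, ∇×F = (10*y - 3, 5, -8*x)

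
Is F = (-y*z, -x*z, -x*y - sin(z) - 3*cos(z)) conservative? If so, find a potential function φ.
Yes, F is conservative. φ = -x*y*z - 3*sin(z) + cos(z)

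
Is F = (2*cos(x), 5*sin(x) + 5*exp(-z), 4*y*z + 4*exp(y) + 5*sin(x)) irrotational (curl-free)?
No, ∇×F = (4*z + 4*exp(y) + 5*exp(-z), -5*cos(x), 5*cos(x))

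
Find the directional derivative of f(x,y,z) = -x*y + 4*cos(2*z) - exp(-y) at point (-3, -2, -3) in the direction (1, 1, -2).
sqrt(6)*(-16*sin(6) + 5 + exp(2))/6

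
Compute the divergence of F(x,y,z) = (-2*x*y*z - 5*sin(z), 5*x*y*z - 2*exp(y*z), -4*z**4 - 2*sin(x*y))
z*(5*x - 2*y - 16*z**2 - 2*exp(y*z))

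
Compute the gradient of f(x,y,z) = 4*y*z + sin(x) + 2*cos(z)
(cos(x), 4*z, 4*y - 2*sin(z))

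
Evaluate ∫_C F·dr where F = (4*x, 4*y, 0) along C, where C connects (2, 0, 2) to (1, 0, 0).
-6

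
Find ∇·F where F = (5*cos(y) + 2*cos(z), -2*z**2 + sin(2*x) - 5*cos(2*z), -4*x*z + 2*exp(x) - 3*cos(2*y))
-4*x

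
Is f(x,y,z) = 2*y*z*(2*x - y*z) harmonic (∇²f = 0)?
No, ∇²f = -4*y**2 - 4*z**2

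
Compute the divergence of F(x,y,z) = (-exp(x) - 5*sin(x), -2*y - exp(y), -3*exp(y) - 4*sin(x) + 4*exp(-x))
-exp(x) - exp(y) - 5*cos(x) - 2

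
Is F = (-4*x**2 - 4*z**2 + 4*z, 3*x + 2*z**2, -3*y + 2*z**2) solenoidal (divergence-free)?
No, ∇·F = -8*x + 4*z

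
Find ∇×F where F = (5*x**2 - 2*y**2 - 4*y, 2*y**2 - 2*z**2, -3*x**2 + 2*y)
(4*z + 2, 6*x, 4*y + 4)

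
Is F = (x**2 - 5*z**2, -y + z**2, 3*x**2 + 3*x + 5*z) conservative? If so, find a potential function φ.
No, ∇×F = (-2*z, -6*x - 10*z - 3, 0) ≠ 0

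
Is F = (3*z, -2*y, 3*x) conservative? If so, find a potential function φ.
Yes, F is conservative. φ = 3*x*z - y**2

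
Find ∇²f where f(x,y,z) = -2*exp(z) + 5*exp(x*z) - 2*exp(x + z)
5*x**2*exp(x*z) + 5*z**2*exp(x*z) - 2*exp(z) - 4*exp(x + z)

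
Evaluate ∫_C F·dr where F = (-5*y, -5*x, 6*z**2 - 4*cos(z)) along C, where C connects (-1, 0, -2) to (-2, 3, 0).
46 - 4*sin(2)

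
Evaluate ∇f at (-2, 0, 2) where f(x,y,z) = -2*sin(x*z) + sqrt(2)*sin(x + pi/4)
(sqrt(2)*sin(pi/4 + 2) - 4*cos(4), 0, 4*cos(4))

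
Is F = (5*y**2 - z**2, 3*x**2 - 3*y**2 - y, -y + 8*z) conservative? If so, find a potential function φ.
No, ∇×F = (-1, -2*z, 6*x - 10*y) ≠ 0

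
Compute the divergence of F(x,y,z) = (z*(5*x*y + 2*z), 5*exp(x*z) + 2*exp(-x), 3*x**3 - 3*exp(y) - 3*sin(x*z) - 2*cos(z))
-3*x*cos(x*z) + 5*y*z + 2*sin(z)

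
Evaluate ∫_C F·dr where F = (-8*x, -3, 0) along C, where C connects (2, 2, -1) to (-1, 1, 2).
15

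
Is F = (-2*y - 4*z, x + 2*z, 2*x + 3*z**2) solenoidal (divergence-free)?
No, ∇·F = 6*z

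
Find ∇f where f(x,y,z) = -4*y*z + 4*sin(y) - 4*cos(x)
(4*sin(x), -4*z + 4*cos(y), -4*y)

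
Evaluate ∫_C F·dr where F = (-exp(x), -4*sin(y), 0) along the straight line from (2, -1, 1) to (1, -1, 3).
-E + exp(2)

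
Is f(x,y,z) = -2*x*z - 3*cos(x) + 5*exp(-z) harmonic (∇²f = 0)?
No, ∇²f = 3*cos(x) + 5*exp(-z)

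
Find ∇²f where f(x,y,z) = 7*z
0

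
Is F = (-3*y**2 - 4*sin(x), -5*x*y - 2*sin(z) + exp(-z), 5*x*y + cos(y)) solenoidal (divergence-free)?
No, ∇·F = -5*x - 4*cos(x)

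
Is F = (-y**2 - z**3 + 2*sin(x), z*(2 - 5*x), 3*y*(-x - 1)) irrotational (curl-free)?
No, ∇×F = (2*x - 5, 3*y - 3*z**2, 2*y - 5*z)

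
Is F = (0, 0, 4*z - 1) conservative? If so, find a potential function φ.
Yes, F is conservative. φ = z*(2*z - 1)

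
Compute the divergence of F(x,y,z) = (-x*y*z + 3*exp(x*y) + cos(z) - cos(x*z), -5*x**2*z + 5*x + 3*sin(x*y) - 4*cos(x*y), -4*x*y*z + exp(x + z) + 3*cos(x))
-4*x*y + 4*x*sin(x*y) + 3*x*cos(x*y) - y*z + 3*y*exp(x*y) + z*sin(x*z) + exp(x + z)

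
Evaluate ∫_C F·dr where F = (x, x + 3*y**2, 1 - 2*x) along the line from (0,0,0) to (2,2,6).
6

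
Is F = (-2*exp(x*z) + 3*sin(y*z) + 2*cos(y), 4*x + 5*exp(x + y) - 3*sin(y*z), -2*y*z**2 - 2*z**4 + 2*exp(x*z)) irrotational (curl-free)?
No, ∇×F = (3*y*cos(y*z) - 2*z**2, -2*x*exp(x*z) + 3*y*cos(y*z) - 2*z*exp(x*z), -3*z*cos(y*z) + 5*exp(x + y) + 2*sin(y) + 4)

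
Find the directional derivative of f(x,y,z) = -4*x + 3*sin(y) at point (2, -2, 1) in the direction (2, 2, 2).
sqrt(3)*(-4/3 + cos(2))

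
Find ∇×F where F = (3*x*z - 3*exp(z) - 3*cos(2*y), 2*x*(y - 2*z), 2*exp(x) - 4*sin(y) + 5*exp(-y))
(4*x - 4*cos(y) - 5*exp(-y), 3*x - 2*exp(x) - 3*exp(z), 2*y - 4*z - 6*sin(2*y))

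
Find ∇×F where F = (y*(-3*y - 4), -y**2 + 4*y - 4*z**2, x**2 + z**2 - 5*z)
(8*z, -2*x, 6*y + 4)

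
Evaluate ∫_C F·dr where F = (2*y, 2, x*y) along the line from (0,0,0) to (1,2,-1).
16/3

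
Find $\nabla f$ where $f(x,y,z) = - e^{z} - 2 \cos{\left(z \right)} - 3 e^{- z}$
(0, 0, -exp(z) + 2*sin(z) + 3*exp(-z))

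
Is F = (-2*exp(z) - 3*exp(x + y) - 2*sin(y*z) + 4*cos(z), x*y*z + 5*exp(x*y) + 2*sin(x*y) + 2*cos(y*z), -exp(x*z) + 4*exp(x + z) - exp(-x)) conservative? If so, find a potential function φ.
No, ∇×F = (y*(-x + 2*sin(y*z)), -2*y*cos(y*z) + z*exp(x*z) - 2*exp(z) - 4*exp(x + z) - 4*sin(z) - exp(-x), y*z + 5*y*exp(x*y) + 2*y*cos(x*y) + 2*z*cos(y*z) + 3*exp(x + y)) ≠ 0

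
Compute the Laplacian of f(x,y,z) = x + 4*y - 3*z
0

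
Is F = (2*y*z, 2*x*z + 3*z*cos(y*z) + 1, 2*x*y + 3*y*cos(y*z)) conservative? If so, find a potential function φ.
Yes, F is conservative. φ = 2*x*y*z + y + 3*sin(y*z)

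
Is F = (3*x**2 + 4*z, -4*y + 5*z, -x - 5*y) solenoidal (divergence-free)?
No, ∇·F = 6*x - 4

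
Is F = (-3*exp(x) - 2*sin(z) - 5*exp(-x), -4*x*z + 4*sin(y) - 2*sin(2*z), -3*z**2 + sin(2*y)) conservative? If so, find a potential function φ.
No, ∇×F = (4*x + 2*cos(2*y) + 4*cos(2*z), -2*cos(z), -4*z) ≠ 0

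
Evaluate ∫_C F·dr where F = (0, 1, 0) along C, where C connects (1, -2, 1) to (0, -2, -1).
0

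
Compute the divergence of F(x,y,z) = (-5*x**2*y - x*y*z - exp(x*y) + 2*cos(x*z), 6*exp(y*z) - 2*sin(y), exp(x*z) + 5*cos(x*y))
-10*x*y + x*exp(x*z) - y*z - y*exp(x*y) + 6*z*exp(y*z) - 2*z*sin(x*z) - 2*cos(y)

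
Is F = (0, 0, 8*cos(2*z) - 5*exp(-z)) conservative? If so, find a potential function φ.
Yes, F is conservative. φ = 4*sin(2*z) + 5*exp(-z)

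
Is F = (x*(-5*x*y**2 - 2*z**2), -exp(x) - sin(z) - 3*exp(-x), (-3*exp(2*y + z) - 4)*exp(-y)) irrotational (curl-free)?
No, ∇×F = (-3*exp(y + z) + cos(z) + 4*exp(-y), -4*x*z, 10*x**2*y - exp(x) + 3*exp(-x))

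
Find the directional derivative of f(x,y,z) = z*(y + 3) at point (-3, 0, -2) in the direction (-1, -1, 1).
5*sqrt(3)/3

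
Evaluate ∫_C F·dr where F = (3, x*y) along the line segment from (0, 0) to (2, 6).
30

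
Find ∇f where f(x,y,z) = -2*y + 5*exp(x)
(5*exp(x), -2, 0)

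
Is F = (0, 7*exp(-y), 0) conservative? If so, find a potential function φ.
Yes, F is conservative. φ = -7*exp(-y)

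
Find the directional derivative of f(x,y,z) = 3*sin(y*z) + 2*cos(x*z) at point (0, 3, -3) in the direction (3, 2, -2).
-36*sqrt(17)*cos(9)/17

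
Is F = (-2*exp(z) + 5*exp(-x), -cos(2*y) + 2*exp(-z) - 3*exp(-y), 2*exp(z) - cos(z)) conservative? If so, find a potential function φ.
No, ∇×F = (2*exp(-z), -2*exp(z), 0) ≠ 0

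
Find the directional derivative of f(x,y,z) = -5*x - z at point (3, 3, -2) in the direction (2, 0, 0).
-5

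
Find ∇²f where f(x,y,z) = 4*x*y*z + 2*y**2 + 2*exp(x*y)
2*x**2*exp(x*y) + 2*y**2*exp(x*y) + 4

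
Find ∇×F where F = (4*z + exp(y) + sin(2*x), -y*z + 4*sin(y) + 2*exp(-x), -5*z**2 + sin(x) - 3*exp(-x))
(y, -cos(x) + 4 - 3*exp(-x), -exp(y) - 2*exp(-x))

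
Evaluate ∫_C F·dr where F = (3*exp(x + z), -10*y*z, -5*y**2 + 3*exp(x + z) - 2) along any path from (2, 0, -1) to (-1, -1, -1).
-3*E + 3*exp(-2) + 5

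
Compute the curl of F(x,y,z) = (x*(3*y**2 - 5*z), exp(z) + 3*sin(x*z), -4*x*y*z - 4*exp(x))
(-4*x*z - 3*x*cos(x*z) - exp(z), -5*x + 4*y*z + 4*exp(x), -6*x*y + 3*z*cos(x*z))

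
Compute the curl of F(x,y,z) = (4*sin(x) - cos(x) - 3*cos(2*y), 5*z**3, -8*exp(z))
(-15*z**2, 0, -6*sin(2*y))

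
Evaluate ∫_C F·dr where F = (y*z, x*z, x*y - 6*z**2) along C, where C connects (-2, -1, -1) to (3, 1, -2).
10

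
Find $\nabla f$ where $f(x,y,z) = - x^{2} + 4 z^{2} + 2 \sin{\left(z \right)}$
(-2*x, 0, 8*z + 2*cos(z))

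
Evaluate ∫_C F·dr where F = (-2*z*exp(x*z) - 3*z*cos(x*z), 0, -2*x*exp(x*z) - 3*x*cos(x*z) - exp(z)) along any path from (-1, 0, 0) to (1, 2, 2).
-3*exp(2) - 3*sin(2) + 3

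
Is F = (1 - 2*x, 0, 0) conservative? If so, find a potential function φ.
Yes, F is conservative. φ = x*(1 - x)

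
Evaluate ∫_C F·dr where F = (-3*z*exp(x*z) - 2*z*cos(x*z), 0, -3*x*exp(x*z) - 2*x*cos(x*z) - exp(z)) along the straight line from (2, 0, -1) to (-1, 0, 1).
-E - 2*sin(2) - 2*exp(-1) + 3*exp(-2) + 2*sin(1)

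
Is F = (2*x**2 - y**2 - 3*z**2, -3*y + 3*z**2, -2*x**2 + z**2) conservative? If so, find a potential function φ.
No, ∇×F = (-6*z, 4*x - 6*z, 2*y) ≠ 0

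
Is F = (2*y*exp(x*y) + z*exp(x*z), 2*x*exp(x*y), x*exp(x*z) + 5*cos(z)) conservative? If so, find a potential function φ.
Yes, F is conservative. φ = 2*exp(x*y) + exp(x*z) + 5*sin(z)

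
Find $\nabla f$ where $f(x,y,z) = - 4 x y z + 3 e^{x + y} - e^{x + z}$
(-4*y*z + 3*exp(x + y) - exp(x + z), -4*x*z + 3*exp(x + y), -4*x*y - exp(x + z))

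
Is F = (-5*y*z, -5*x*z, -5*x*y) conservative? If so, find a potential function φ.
Yes, F is conservative. φ = -5*x*y*z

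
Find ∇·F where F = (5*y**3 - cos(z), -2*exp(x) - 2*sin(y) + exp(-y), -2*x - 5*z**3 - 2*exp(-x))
-15*z**2 - 2*cos(y) - exp(-y)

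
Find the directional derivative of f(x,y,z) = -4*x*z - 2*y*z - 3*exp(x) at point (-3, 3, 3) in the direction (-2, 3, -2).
6*sqrt(17)*(1 - exp(3))*exp(-3)/17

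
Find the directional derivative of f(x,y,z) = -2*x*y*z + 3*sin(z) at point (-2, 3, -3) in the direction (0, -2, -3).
-3*sqrt(13)*(3*cos(3) + 4)/13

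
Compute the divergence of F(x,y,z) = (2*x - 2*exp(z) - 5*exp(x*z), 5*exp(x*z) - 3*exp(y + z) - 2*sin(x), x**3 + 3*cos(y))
-5*z*exp(x*z) - 3*exp(y + z) + 2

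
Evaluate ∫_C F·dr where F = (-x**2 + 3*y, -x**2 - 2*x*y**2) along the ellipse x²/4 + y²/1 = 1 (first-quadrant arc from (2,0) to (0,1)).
-7*pi/4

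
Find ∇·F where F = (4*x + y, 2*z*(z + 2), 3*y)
4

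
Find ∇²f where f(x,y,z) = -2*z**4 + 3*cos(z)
-24*z**2 - 3*cos(z)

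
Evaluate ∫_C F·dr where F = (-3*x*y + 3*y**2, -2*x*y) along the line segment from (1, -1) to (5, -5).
496/3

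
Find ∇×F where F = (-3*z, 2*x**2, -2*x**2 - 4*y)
(-4, 4*x - 3, 4*x)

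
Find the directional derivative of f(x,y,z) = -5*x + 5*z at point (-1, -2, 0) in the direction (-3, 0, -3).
0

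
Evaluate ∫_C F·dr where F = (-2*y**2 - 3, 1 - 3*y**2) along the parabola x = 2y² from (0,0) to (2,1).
-8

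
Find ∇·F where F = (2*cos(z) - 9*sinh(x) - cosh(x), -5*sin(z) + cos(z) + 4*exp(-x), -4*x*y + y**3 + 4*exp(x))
-sinh(x) - 9*cosh(x)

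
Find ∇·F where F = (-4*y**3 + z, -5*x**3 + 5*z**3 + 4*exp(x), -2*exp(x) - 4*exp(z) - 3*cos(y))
-4*exp(z)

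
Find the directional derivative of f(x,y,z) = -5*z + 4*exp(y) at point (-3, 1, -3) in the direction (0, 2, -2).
sqrt(2)*(5 + 4*E)/2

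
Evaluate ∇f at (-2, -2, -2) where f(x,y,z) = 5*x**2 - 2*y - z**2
(-20, -2, 4)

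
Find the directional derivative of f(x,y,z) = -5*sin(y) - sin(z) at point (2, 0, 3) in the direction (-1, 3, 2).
-sqrt(14)*(2*cos(3) + 15)/14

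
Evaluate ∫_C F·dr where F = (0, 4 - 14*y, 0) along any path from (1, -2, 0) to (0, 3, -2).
-15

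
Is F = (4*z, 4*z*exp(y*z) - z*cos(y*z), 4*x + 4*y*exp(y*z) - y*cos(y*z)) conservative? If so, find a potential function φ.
Yes, F is conservative. φ = 4*x*z + 4*exp(y*z) - sin(y*z)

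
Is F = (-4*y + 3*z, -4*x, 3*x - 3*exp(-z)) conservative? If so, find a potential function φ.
Yes, F is conservative. φ = -4*x*y + 3*x*z + 3*exp(-z)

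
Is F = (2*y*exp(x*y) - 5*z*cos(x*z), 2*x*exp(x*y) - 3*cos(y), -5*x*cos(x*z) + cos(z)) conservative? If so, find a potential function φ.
Yes, F is conservative. φ = 2*exp(x*y) - 3*sin(y) + sin(z) - 5*sin(x*z)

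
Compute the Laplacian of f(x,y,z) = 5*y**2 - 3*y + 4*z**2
18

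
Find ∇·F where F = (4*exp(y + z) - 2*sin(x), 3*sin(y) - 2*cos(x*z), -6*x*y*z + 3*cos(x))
-6*x*y - 2*cos(x) + 3*cos(y)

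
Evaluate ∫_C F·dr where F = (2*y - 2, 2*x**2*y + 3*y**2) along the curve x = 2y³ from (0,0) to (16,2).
280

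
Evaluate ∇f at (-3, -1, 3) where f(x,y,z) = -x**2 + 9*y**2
(6, -18, 0)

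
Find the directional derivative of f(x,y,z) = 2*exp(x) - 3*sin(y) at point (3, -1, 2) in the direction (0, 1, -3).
-3*sqrt(10)*cos(1)/10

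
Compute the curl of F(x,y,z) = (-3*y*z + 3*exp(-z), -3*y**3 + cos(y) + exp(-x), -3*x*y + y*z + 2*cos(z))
(-3*x + z, -3*exp(-z), 3*z - exp(-x))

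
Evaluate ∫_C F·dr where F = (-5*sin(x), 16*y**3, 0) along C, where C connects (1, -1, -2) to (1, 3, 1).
320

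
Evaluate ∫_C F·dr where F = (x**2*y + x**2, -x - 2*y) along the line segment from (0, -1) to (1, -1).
0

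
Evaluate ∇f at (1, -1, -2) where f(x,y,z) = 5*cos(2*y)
(0, 10*sin(2), 0)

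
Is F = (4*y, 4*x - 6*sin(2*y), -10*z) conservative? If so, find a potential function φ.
Yes, F is conservative. φ = 4*x*y - 5*z**2 + 3*cos(2*y)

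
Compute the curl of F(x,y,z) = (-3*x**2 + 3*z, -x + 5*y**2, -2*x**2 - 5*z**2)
(0, 4*x + 3, -1)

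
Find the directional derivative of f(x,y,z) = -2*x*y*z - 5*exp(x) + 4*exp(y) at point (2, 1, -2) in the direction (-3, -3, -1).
sqrt(19)*(-12*E - 32 + 15*exp(2))/19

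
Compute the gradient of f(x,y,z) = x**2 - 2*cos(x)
(2*x + 2*sin(x), 0, 0)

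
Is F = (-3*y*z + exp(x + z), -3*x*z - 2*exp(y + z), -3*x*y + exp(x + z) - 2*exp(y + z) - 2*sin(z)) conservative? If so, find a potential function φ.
Yes, F is conservative. φ = -3*x*y*z + exp(x + z) - 2*exp(y + z) + 2*cos(z)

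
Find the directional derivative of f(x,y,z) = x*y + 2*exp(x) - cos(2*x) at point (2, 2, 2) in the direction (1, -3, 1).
2*sqrt(11)*(-2 + sin(4) + exp(2))/11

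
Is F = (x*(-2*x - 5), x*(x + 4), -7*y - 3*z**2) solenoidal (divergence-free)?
No, ∇·F = -4*x - 6*z - 5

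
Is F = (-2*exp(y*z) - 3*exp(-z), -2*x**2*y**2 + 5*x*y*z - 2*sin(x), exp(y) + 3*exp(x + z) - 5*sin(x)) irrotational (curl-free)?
No, ∇×F = (-5*x*y + exp(y), -2*y*exp(y*z) - 3*exp(x + z) + 5*cos(x) + 3*exp(-z), -4*x*y**2 + 5*y*z + 2*z*exp(y*z) - 2*cos(x))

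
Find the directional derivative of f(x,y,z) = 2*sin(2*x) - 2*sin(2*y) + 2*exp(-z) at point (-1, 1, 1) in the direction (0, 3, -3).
sqrt(2)*(1 - 2*E*cos(2))*exp(-1)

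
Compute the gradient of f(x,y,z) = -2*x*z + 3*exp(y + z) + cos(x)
(-2*z - sin(x), 3*exp(y + z), -2*x + 3*exp(y + z))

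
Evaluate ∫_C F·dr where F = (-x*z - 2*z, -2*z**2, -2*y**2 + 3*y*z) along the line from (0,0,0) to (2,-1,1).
-13/3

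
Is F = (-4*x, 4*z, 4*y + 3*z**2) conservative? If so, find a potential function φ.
Yes, F is conservative. φ = -2*x**2 + 4*y*z + z**3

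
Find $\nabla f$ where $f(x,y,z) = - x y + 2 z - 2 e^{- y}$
(-y, -x + 2*exp(-y), 2)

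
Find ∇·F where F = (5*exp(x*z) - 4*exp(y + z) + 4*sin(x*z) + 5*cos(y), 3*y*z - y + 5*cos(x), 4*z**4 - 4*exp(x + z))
16*z**3 + 5*z*exp(x*z) + 4*z*cos(x*z) + 3*z - 4*exp(x + z) - 1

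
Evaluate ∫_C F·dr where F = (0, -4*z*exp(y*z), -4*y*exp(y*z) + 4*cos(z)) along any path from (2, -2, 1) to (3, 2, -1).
-8*sin(1)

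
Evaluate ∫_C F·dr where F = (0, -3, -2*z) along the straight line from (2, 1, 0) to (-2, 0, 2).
-1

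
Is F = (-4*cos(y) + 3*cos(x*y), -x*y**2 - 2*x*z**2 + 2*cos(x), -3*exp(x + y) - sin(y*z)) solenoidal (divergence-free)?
No, ∇·F = -y*(2*x + 3*sin(x*y) + cos(y*z))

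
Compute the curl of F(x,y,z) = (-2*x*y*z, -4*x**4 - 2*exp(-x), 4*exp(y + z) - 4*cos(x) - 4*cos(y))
(4*exp(y + z) + 4*sin(y), -2*x*y - 4*sin(x), -16*x**3 + 2*x*z + 2*exp(-x))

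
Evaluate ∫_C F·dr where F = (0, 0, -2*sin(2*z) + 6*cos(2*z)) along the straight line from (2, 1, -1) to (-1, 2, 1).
6*sin(2)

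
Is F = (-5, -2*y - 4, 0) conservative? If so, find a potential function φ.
Yes, F is conservative. φ = -5*x - y**2 - 4*y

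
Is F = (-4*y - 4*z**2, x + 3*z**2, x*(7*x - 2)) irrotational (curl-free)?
No, ∇×F = (-6*z, -14*x - 8*z + 2, 5)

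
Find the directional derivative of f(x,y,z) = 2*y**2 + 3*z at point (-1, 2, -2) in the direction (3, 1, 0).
4*sqrt(10)/5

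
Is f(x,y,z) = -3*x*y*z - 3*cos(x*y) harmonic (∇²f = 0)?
No, ∇²f = 3*(x**2 + y**2)*cos(x*y)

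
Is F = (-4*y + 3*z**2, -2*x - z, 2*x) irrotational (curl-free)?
No, ∇×F = (1, 6*z - 2, 2)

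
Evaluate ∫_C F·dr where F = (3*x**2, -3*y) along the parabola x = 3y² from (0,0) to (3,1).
51/2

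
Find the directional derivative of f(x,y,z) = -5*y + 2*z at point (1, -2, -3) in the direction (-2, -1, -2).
1/3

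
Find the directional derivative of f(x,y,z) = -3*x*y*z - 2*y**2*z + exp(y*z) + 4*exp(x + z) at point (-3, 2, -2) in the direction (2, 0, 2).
sqrt(2)*(E + 4 + 11*exp(5))*exp(-5)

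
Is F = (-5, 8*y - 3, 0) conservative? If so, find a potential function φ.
Yes, F is conservative. φ = -5*x + 4*y**2 - 3*y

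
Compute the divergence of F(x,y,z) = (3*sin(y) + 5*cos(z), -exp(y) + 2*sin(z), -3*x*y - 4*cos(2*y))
-exp(y)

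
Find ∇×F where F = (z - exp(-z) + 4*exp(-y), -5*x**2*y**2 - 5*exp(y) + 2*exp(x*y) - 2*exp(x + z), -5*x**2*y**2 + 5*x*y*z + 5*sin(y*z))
(-10*x**2*y + 5*x*z + 5*z*cos(y*z) + 2*exp(x + z), 10*x*y**2 - 5*y*z + 1 + exp(-z), 2*((-5*x*y**2 + y*exp(x*y) - exp(x + z))*exp(y) + 2)*exp(-y))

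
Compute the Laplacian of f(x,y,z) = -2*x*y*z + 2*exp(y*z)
2*(y**2 + z**2)*exp(y*z)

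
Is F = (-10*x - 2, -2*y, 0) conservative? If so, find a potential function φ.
Yes, F is conservative. φ = -5*x**2 - 2*x - y**2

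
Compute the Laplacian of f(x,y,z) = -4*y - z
0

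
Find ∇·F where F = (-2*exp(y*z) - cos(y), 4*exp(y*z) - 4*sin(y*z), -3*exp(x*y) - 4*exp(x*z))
-4*x*exp(x*z) + 4*z*exp(y*z) - 4*z*cos(y*z)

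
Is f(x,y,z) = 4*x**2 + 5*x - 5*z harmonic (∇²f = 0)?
No, ∇²f = 8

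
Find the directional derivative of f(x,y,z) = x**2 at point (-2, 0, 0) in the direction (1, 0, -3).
-2*sqrt(10)/5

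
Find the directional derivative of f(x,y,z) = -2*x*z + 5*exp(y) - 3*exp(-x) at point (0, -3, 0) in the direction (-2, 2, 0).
sqrt(2)*(5 - 3*exp(3))*exp(-3)/2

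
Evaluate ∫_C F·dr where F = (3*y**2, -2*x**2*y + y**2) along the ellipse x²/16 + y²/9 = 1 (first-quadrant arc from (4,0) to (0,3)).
-135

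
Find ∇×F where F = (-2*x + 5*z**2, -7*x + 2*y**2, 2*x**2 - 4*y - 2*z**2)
(-4, -4*x + 10*z, -7)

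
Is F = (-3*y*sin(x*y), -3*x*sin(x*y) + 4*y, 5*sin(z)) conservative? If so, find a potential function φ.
Yes, F is conservative. φ = 2*y**2 - 5*cos(z) + 3*cos(x*y)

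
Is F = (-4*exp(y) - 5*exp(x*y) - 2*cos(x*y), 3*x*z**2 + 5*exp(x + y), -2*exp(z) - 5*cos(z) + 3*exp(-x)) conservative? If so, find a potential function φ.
No, ∇×F = (-6*x*z, 3*exp(-x), 5*x*exp(x*y) - 2*x*sin(x*y) + 3*z**2 + 4*exp(y) + 5*exp(x + y)) ≠ 0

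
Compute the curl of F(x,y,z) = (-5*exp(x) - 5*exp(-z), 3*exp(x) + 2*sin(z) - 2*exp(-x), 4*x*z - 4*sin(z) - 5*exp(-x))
(-2*cos(z), -4*z + 5*exp(-z) - 5*exp(-x), sinh(x) + 5*cosh(x))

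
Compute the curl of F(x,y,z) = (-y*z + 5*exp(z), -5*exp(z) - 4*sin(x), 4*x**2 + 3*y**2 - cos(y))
(6*y + 5*exp(z) + sin(y), -8*x - y + 5*exp(z), z - 4*cos(x))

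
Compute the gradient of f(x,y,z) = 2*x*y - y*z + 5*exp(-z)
(2*y, 2*x - z, -y - 5*exp(-z))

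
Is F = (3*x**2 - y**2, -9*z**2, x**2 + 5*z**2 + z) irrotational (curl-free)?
No, ∇×F = (18*z, -2*x, 2*y)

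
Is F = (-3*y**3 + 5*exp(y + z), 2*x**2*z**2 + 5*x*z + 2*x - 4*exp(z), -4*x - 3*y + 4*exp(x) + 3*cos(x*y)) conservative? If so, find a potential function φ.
No, ∇×F = (-4*x**2*z - 3*x*sin(x*y) - 5*x + 4*exp(z) - 3, 3*y*sin(x*y) - 4*exp(x) + 5*exp(y + z) + 4, 4*x*z**2 + 9*y**2 + 5*z - 5*exp(y + z) + 2) ≠ 0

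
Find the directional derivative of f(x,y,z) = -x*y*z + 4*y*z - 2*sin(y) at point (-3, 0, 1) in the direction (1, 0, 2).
0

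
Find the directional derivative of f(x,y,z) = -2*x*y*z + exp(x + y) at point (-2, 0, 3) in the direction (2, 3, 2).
sqrt(17)*(5 + 36*exp(2))*exp(-2)/17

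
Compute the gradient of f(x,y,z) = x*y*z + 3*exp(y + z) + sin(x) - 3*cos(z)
(y*z + cos(x), x*z + 3*exp(y + z), x*y + 3*exp(y + z) + 3*sin(z))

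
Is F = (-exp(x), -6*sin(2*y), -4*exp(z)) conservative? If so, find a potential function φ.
Yes, F is conservative. φ = -exp(x) - 4*exp(z) + 3*cos(2*y)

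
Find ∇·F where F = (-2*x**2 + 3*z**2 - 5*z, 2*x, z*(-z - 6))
-4*x - 2*z - 6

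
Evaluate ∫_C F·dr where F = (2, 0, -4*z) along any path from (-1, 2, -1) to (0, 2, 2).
-4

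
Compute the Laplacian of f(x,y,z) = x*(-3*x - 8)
-6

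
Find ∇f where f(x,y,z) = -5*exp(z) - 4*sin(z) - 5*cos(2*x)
(10*sin(2*x), 0, -5*exp(z) - 4*cos(z))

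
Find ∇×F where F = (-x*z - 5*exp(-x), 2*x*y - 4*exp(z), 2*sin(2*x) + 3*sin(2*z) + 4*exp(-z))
(4*exp(z), -x - 4*cos(2*x), 2*y)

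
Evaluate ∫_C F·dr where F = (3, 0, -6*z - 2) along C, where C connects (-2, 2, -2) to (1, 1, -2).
9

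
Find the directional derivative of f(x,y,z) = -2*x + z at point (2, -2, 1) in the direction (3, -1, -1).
-7*sqrt(11)/11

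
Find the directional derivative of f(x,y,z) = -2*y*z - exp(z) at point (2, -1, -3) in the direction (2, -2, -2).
sqrt(3)*(1 - 8*exp(3))*exp(-3)/3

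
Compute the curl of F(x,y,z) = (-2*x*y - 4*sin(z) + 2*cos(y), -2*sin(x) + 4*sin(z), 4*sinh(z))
(-4*cos(z), -4*cos(z), 2*x + 2*sin(y) - 2*cos(x))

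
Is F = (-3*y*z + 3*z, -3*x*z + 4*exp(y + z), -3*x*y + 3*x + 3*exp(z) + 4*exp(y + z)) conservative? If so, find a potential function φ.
Yes, F is conservative. φ = -3*x*y*z + 3*x*z + 3*exp(z) + 4*exp(y + z)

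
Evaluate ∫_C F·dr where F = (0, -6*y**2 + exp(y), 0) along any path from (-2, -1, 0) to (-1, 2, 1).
-18 - exp(-1) + exp(2)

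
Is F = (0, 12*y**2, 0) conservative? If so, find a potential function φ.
Yes, F is conservative. φ = 4*y**3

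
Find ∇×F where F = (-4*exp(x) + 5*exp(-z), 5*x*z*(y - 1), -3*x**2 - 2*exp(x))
(5*x*(1 - y), 6*x + 2*exp(x) - 5*exp(-z), 5*z*(y - 1))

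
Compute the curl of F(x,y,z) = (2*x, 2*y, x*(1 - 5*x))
(0, 10*x - 1, 0)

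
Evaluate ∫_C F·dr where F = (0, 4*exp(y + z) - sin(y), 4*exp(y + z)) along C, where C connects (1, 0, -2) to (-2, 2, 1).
-1 - 4*exp(-2) + cos(2) + 4*exp(3)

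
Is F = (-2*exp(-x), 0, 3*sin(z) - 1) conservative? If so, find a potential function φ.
Yes, F is conservative. φ = -z - 3*cos(z) + 2*exp(-x)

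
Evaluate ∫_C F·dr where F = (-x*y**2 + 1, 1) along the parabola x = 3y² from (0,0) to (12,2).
-178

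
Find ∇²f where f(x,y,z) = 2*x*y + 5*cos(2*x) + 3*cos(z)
-20*cos(2*x) - 3*cos(z)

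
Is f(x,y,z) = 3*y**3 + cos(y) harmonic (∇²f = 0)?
No, ∇²f = 18*y - cos(y)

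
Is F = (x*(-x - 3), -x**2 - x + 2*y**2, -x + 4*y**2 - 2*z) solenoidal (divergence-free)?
No, ∇·F = -2*x + 4*y - 5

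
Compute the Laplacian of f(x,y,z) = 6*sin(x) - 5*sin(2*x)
2*(20*cos(x) - 3)*sin(x)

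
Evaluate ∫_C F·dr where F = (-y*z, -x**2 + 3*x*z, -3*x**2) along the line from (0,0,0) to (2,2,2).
-16/3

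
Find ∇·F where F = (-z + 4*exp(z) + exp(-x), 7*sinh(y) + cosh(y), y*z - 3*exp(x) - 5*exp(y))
y + sinh(y) + 7*cosh(y) - exp(-x)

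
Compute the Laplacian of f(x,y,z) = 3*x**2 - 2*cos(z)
2*cos(z) + 6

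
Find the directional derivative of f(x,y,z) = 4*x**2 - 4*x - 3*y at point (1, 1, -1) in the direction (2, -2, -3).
14*sqrt(17)/17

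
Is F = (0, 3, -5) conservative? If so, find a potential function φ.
Yes, F is conservative. φ = 3*y - 5*z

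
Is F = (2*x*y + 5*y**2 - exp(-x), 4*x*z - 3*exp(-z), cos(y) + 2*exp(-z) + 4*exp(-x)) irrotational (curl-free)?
No, ∇×F = (-4*x - sin(y) - 3*exp(-z), 4*exp(-x), -2*x - 10*y + 4*z)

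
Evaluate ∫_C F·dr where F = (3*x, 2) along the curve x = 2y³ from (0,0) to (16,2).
388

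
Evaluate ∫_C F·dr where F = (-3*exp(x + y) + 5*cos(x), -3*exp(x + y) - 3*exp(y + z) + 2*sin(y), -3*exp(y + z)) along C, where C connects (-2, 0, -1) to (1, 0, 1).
-6*E + 3*exp(-2) + 3*exp(-1) + 5*sin(1) + 5*sin(2)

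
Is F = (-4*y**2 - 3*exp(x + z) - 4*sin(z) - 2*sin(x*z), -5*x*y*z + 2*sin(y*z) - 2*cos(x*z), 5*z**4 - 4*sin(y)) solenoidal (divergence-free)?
No, ∇·F = -5*x*z + 20*z**3 - 2*z*cos(x*z) + 2*z*cos(y*z) - 3*exp(x + z)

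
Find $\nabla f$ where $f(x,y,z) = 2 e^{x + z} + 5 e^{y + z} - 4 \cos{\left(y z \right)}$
(2*exp(x + z), 4*z*sin(y*z) + 5*exp(y + z), 4*y*sin(y*z) + 2*exp(x + z) + 5*exp(y + z))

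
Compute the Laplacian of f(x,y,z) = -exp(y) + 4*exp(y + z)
-exp(y) + 8*exp(y + z)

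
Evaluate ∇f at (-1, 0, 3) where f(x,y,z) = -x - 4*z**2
(-1, 0, -24)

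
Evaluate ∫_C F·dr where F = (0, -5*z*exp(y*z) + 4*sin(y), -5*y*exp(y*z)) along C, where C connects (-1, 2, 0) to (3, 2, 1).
5 - 5*exp(2)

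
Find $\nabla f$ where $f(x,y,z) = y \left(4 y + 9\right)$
(0, 8*y + 9, 0)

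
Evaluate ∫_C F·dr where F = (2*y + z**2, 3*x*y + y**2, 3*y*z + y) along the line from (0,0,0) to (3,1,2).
46/3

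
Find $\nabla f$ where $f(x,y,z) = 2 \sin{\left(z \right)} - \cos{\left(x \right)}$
(sin(x), 0, 2*cos(z))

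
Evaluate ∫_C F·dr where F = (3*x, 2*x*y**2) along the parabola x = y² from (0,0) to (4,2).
184/5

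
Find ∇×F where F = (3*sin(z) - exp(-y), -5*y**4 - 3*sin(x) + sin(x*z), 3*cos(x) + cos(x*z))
(-x*cos(x*z), z*sin(x*z) + 3*sin(x) + 3*cos(z), z*cos(x*z) - 3*cos(x) - exp(-y))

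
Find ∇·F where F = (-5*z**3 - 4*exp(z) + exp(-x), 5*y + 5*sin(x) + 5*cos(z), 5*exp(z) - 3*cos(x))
5*exp(z) + 5 - exp(-x)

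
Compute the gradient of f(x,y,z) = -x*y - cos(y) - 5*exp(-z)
(-y, -x + sin(y), 5*exp(-z))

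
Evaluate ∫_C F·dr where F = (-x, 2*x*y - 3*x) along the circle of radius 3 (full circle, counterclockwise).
-27*pi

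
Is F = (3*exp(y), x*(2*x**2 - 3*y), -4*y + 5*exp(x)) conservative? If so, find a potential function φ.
No, ∇×F = (-4, -5*exp(x), 6*x**2 - 3*y - 3*exp(y)) ≠ 0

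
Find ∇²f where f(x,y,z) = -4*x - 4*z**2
-8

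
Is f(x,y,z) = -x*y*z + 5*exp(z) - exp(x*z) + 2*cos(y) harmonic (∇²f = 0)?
No, ∇²f = -x**2*exp(x*z) - z**2*exp(x*z) + 5*exp(z) - 2*cos(y)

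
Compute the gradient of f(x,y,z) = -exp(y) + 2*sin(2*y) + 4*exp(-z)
(0, -exp(y) + 4*cos(2*y), -4*exp(-z))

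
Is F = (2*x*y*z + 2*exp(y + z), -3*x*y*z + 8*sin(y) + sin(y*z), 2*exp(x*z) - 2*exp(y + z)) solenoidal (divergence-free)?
No, ∇·F = -3*x*z + 2*x*exp(x*z) + 2*y*z + z*cos(y*z) - 2*exp(y + z) + 8*cos(y)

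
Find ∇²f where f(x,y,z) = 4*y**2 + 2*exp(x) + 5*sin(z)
2*exp(x) - 5*sin(z) + 8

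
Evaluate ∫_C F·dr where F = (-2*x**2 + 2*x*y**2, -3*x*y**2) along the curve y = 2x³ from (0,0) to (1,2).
-103/15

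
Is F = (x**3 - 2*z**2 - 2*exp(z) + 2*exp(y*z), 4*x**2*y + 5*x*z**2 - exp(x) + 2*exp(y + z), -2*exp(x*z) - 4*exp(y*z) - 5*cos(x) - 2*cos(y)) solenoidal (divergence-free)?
No, ∇·F = 7*x**2 - 2*x*exp(x*z) - 4*y*exp(y*z) + 2*exp(y + z)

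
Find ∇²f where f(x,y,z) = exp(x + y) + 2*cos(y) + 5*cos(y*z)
-5*y**2*cos(y*z) - 5*z**2*cos(y*z) + 2*exp(x + y) - 2*cos(y)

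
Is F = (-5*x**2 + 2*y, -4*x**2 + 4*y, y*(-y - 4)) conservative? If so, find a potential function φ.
No, ∇×F = (-2*y - 4, 0, -8*x - 2) ≠ 0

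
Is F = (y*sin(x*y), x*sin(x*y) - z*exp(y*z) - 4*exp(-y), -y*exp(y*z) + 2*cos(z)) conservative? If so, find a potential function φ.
Yes, F is conservative. φ = -exp(y*z) + 2*sin(z) - cos(x*y) + 4*exp(-y)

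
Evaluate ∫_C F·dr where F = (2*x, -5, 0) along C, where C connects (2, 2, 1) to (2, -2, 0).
20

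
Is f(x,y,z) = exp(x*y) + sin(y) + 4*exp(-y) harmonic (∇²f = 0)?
No, ∇²f = x**2*exp(x*y) + y**2*exp(x*y) - sin(y) + 4*exp(-y)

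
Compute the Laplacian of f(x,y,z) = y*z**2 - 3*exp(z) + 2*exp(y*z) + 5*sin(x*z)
-5*x**2*sin(x*z) + 2*y**2*exp(y*z) + 2*y + 2*z**2*exp(y*z) - 5*z**2*sin(x*z) - 3*exp(z)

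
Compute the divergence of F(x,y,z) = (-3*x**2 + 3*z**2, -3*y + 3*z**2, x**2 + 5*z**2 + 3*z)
-6*x + 10*z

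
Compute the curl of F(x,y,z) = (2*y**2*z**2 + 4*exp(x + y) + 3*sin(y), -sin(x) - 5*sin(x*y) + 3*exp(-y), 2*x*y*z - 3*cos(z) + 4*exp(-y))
(2*x*z - 4*exp(-y), 2*y*z*(2*y - 1), -4*y*z**2 - 5*y*cos(x*y) - 4*exp(x + y) - cos(x) - 3*cos(y))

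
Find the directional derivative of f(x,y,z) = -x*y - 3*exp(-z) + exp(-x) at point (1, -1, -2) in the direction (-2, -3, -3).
sqrt(22)*(-9*exp(3) + 2 + E)*exp(-1)/22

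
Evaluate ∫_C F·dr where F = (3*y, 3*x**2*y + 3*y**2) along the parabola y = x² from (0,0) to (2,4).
136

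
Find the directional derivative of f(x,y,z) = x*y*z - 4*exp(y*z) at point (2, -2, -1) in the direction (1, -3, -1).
4*sqrt(11)*(3 - 5*exp(2))/11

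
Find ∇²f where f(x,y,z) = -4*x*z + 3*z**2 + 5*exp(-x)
6 + 5*exp(-x)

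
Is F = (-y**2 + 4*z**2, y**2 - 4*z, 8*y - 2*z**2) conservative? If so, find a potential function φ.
No, ∇×F = (12, 8*z, 2*y) ≠ 0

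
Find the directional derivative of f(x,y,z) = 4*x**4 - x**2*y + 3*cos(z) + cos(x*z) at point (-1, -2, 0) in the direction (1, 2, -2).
-22/3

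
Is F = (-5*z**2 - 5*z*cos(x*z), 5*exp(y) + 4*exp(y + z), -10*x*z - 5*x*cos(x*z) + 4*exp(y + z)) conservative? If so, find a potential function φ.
Yes, F is conservative. φ = -5*x*z**2 + 5*exp(y) + 4*exp(y + z) - 5*sin(x*z)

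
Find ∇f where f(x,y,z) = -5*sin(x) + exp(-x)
(-5*cos(x) - exp(-x), 0, 0)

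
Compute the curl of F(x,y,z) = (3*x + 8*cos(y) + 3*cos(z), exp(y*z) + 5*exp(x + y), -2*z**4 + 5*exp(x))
(-y*exp(y*z), -5*exp(x) - 3*sin(z), 5*exp(x + y) + 8*sin(y))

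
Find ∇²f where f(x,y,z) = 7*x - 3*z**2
-6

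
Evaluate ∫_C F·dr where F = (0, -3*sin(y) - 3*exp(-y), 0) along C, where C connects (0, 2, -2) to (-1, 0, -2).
-3*exp(-2) - 3*cos(2) + 6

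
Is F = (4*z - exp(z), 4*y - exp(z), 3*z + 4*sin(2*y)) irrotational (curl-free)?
No, ∇×F = (exp(z) + 8*cos(2*y), 4 - exp(z), 0)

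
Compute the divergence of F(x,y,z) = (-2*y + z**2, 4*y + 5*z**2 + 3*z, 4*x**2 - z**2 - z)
3 - 2*z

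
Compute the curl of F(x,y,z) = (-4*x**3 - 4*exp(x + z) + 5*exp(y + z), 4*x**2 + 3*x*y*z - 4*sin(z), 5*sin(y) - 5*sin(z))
(-3*x*y + 5*cos(y) + 4*cos(z), -4*exp(x + z) + 5*exp(y + z), 8*x + 3*y*z - 5*exp(y + z))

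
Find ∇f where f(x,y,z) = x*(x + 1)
(2*x + 1, 0, 0)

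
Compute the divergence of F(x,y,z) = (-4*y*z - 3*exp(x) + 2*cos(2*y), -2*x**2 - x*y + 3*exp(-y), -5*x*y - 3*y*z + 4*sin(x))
-x - 3*y - 3*exp(x) - 3*exp(-y)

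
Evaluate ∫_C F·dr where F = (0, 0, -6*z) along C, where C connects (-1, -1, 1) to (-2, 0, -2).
-9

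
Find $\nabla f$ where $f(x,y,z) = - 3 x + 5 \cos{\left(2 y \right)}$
(-3, -10*sin(2*y), 0)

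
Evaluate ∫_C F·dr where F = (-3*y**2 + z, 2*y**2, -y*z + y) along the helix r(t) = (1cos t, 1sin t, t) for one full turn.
4*pi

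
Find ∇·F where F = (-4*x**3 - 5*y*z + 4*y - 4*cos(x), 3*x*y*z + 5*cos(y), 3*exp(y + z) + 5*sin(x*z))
-12*x**2 + 3*x*z + 5*x*cos(x*z) + 3*exp(y + z) + 4*sin(x) - 5*sin(y)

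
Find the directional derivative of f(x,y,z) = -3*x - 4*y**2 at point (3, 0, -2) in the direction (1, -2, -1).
-sqrt(6)/2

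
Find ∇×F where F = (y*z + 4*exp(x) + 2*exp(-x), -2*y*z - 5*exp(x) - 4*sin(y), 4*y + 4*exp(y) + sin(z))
(2*y + 4*exp(y) + 4, y, -z - 5*exp(x))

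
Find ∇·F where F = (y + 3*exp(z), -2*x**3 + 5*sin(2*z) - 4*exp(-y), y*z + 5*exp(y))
y + 4*exp(-y)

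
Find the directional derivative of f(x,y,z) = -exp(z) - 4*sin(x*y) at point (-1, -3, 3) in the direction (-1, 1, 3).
-sqrt(11)*(8*cos(3) + 3*exp(3))/11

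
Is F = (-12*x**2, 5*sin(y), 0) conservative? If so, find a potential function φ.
Yes, F is conservative. φ = -4*x**3 - 5*cos(y)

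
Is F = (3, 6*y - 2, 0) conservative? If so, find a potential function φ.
Yes, F is conservative. φ = 3*x + 3*y**2 - 2*y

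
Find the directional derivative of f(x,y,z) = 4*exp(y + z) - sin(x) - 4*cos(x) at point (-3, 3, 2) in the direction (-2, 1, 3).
sqrt(14)*(cos(3) + 4*sin(3) + 8*exp(5))/7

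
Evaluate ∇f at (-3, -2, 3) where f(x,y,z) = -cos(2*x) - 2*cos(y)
(-2*sin(6), -2*sin(2), 0)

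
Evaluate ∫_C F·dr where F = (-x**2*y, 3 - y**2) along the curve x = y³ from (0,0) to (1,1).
71/30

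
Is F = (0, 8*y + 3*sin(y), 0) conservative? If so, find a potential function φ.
Yes, F is conservative. φ = 4*y**2 - 3*cos(y)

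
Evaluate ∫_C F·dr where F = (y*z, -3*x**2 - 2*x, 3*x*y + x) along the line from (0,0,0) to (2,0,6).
6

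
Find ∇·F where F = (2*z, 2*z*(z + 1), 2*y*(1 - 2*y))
0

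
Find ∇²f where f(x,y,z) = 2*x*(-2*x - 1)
-8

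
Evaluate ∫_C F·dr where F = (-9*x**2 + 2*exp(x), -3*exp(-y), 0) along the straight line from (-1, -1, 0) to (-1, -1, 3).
0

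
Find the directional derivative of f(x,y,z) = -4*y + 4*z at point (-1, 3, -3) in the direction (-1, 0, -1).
-2*sqrt(2)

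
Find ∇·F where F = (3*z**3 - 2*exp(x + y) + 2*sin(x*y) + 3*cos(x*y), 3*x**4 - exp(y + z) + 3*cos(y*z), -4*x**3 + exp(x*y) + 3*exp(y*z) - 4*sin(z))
3*y*exp(y*z) - 3*y*sin(x*y) + 2*y*cos(x*y) - 3*z*sin(y*z) - 2*exp(x + y) - exp(y + z) - 4*cos(z)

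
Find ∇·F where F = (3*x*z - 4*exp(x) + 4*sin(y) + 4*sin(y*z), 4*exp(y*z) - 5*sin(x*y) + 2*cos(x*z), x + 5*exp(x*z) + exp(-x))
5*x*exp(x*z) - 5*x*cos(x*y) + 4*z*exp(y*z) + 3*z - 4*exp(x)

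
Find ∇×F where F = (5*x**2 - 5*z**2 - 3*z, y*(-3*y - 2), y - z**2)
(1, -10*z - 3, 0)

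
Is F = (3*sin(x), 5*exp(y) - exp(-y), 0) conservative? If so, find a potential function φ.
Yes, F is conservative. φ = 5*exp(y) - 3*cos(x) + exp(-y)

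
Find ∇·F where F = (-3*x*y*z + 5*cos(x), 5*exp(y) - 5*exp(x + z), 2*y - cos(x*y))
-3*y*z + 5*exp(y) - 5*sin(x)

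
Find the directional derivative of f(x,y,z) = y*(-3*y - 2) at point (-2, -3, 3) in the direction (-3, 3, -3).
16*sqrt(3)/3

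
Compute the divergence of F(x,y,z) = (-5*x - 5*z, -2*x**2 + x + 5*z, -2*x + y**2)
-5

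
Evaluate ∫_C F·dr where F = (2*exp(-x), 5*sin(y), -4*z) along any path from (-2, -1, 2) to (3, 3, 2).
-2*exp(-3) + 5*cos(1) - 5*cos(3) + 2*exp(2)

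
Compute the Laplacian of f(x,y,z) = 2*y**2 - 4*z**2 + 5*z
-4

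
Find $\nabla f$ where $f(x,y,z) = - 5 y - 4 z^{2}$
(0, -5, -8*z)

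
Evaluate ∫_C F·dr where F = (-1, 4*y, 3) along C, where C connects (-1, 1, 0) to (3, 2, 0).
2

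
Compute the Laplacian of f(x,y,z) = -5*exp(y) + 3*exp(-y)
-5*exp(y) + 3*exp(-y)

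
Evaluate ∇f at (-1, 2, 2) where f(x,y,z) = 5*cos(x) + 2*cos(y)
(5*sin(1), -2*sin(2), 0)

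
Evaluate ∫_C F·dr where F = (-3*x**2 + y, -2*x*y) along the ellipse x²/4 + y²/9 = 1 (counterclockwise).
-6*pi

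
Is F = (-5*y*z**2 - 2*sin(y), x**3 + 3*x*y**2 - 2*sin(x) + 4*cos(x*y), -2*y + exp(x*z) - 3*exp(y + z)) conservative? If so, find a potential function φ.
No, ∇×F = (-3*exp(y + z) - 2, z*(-10*y - exp(x*z)), 3*x**2 + 3*y**2 - 4*y*sin(x*y) + 5*z**2 - 2*cos(x) + 2*cos(y)) ≠ 0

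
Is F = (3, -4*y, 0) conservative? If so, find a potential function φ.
Yes, F is conservative. φ = 3*x - 2*y**2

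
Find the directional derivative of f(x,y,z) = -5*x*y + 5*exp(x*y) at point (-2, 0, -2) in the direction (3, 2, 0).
0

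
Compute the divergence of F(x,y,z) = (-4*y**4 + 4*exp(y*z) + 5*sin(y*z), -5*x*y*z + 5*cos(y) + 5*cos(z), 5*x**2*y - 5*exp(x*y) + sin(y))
-5*x*z - 5*sin(y)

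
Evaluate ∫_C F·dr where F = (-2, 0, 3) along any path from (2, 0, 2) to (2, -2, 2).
0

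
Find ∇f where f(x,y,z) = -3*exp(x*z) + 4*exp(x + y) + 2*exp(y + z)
(-3*z*exp(x*z) + 4*exp(x + y), 4*exp(x + y) + 2*exp(y + z), -3*x*exp(x*z) + 2*exp(y + z))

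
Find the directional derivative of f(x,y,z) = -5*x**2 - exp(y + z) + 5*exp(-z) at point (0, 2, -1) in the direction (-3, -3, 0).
sqrt(2)*E/2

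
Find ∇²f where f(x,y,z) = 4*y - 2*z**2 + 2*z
-4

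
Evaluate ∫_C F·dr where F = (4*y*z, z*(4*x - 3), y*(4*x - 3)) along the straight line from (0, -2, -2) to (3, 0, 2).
12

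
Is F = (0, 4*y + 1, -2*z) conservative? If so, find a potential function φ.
Yes, F is conservative. φ = 2*y**2 + y - z**2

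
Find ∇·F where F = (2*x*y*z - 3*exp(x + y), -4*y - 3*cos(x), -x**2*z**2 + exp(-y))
-2*x**2*z + 2*y*z - 3*exp(x + y) - 4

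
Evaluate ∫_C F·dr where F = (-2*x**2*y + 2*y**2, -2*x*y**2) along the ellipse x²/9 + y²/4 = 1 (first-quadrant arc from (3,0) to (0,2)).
-16 + 15*pi/4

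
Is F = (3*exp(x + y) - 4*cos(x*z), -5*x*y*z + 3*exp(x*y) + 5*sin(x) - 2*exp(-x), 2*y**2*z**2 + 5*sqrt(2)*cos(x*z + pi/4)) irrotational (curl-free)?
No, ∇×F = (y*(5*x + 4*z**2), 4*x*sin(x*z) + 5*sqrt(2)*z*sin(x*z + pi/4), -5*y*z + 3*y*exp(x*y) - 3*exp(x + y) + 5*cos(x) + 2*exp(-x))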